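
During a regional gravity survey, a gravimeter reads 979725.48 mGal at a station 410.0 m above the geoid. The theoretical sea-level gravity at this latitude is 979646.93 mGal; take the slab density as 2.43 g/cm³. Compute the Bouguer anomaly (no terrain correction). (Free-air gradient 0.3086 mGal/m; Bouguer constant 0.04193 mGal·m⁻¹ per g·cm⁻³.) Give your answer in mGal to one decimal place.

Free-air correction = 0.3086 × 410.0 = 126.53 mGal
Free-air anomaly = 979725.48 − 979646.93 + (126.53) = 205.08 mGal
Bouguer slab correction = 0.04193 × 2.43 × 410.0 = 41.77 mGal
Simple Bouguer anomaly = 205.08 − (41.77) = 163.31 mGal

163.3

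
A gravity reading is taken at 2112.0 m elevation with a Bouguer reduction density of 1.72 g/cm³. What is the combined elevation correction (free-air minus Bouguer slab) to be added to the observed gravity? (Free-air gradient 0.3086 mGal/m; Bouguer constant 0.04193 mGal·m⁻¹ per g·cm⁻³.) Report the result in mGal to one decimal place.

499.4

Combined gradient = 0.3086 − 0.04193 × 1.72 = 0.2364804 mGal/m
Combined elevation correction = 0.2364804 × 2112.0 = 499.4 mGal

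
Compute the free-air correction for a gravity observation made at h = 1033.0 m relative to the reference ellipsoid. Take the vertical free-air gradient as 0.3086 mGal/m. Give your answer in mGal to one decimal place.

Free-air correction = 0.3086 × 1033.0 = 318.8 mGal

318.8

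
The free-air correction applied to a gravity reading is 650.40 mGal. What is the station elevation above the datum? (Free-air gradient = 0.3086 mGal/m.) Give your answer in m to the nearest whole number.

2108

h = 650.40 / 0.3086 = 2107.58 m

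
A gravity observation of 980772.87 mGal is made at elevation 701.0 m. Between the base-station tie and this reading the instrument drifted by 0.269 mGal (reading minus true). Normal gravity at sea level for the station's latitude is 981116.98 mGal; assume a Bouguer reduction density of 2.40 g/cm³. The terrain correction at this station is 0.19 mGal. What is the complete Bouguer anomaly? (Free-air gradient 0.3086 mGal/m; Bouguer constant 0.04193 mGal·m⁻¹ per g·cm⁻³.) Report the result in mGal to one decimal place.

Drift-corrected reading = 980772.87 − (0.269) = 980772.601 mGal
Free-air correction = 0.3086 × 701.0 = 216.33 mGal
Free-air anomaly = 980772.601 − 981116.98 + (216.33) = -128.049 mGal
Bouguer slab correction = 0.04193 × 2.40 × 701.0 = 70.54 mGal
Simple Bouguer anomaly = -128.049 − (70.54) = -198.589 mGal
Complete Bouguer anomaly = -198.589 + 0.19 = -198.399 mGal

-198.4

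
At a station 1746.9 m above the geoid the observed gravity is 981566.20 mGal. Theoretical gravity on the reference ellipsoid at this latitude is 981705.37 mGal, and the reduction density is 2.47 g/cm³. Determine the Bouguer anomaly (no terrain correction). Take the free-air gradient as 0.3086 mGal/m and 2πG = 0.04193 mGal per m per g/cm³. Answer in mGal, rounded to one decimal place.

Free-air correction = 0.3086 × 1746.9 = 539.09 mGal
Free-air anomaly = 981566.20 − 981705.37 + (539.09) = 399.92 mGal
Bouguer slab correction = 0.04193 × 2.47 × 1746.9 = 180.92 mGal
Simple Bouguer anomaly = 399.92 − (180.92) = 219.00 mGal

219.0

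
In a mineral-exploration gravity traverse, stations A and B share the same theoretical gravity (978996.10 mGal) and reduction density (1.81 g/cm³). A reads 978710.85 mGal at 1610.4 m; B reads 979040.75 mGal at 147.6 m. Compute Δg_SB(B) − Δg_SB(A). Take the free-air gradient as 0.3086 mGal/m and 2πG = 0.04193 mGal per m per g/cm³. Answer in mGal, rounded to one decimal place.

-10.5

Δg_SB(A) = 978710.85 − 978996.10 + 0.3086×1610.4 − 0.04193×1.81×1610.4 = 89.50 mGal
Δg_SB(B) = 979040.75 − 978996.10 + 0.3086×147.6 − 0.04193×1.81×147.6 = 79.00 mGal
Difference = 79.00 − (89.50) = -10.50 mGal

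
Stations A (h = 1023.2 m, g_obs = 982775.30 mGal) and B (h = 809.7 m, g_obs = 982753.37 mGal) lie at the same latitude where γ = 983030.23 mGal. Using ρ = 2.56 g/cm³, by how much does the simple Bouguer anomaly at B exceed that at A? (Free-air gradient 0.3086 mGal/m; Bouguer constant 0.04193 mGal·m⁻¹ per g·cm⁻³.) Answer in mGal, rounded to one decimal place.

-64.9

Δg_SB(A) = 982775.30 − 983030.23 + 0.3086×1023.2 − 0.04193×2.56×1023.2 = -49.00 mGal
Δg_SB(B) = 982753.37 − 983030.23 + 0.3086×809.7 − 0.04193×2.56×809.7 = -113.90 mGal
Difference = -113.90 − (-49.00) = -64.90 mGal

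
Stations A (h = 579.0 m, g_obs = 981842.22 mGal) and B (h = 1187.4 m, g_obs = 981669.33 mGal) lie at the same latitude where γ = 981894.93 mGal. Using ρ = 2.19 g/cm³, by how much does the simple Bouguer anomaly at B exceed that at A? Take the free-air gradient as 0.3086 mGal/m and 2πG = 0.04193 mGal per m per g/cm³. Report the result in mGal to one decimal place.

Δg_SB(A) = 981842.22 − 981894.93 + 0.3086×579.0 − 0.04193×2.19×579.0 = 72.80 mGal
Δg_SB(B) = 981669.33 − 981894.93 + 0.3086×1187.4 − 0.04193×2.19×1187.4 = 31.80 mGal
Difference = 31.80 − (72.80) = -41.00 mGal

-41.0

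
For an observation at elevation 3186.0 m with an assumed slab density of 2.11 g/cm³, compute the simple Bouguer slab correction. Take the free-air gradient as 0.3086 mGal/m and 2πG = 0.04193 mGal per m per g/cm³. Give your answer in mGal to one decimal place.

Bouguer slab correction = 0.04193 × 2.11 × 3186.0 = 281.9 mGal

281.9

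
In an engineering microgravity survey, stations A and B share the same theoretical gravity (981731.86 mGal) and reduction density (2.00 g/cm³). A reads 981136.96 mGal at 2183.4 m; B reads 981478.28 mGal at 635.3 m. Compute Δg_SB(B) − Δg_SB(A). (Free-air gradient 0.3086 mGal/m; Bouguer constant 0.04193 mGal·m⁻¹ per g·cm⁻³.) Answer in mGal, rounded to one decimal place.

Δg_SB(A) = 981136.96 − 981731.86 + 0.3086×2183.4 − 0.04193×2.00×2183.4 = -104.20 mGal
Δg_SB(B) = 981478.28 − 981731.86 + 0.3086×635.3 − 0.04193×2.00×635.3 = -110.80 mGal
Difference = -110.80 − (-104.20) = -6.60 mGal

-6.6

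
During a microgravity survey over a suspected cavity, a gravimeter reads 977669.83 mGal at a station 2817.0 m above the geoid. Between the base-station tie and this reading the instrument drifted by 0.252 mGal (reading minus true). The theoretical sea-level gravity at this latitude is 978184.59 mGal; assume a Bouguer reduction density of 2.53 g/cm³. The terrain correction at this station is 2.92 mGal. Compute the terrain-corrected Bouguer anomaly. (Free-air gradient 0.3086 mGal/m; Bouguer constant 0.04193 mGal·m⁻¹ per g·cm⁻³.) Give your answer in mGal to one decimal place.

Drift-corrected reading = 977669.83 − (0.252) = 977669.578 mGal
Free-air correction = 0.3086 × 2817.0 = 869.33 mGal
Free-air anomaly = 977669.578 − 978184.59 + (869.33) = 354.318 mGal
Bouguer slab correction = 0.04193 × 2.53 × 2817.0 = 298.84 mGal
Simple Bouguer anomaly = 354.318 − (298.84) = 55.478 mGal
Complete Bouguer anomaly = 55.478 + 2.92 = 58.398 mGal

58.4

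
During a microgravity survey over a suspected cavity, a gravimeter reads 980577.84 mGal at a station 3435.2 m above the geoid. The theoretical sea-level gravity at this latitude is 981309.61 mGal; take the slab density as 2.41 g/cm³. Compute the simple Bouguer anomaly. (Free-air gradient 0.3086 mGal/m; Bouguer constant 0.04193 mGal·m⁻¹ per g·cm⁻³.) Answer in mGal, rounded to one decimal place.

-18.8

Free-air correction = 0.3086 × 3435.2 = 1060.10 mGal
Free-air anomaly = 980577.84 − 981309.61 + (1060.10) = 328.33 mGal
Bouguer slab correction = 0.04193 × 2.41 × 3435.2 = 347.13 mGal
Simple Bouguer anomaly = 328.33 − (347.13) = -18.80 mGal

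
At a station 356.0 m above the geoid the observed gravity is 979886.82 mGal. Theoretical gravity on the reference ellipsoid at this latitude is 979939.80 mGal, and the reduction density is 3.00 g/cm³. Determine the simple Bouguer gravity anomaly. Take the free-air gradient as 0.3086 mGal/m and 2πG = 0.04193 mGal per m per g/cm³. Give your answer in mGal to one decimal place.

12.1

Free-air correction = 0.3086 × 356.0 = 109.86 mGal
Free-air anomaly = 979886.82 − 979939.80 + (109.86) = 56.88 mGal
Bouguer slab correction = 0.04193 × 3.00 × 356.0 = 44.78 mGal
Simple Bouguer anomaly = 56.88 − (44.78) = 12.10 mGal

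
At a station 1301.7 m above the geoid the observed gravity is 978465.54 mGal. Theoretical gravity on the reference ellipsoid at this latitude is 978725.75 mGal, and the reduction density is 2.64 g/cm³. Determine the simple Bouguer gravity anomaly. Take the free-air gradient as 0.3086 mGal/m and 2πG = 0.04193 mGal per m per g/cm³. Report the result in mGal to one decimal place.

-2.6

Free-air correction = 0.3086 × 1301.7 = 401.70 mGal
Free-air anomaly = 978465.54 − 978725.75 + (401.70) = 141.49 mGal
Bouguer slab correction = 0.04193 × 2.64 × 1301.7 = 144.09 mGal
Simple Bouguer anomaly = 141.49 − (144.09) = -2.60 mGal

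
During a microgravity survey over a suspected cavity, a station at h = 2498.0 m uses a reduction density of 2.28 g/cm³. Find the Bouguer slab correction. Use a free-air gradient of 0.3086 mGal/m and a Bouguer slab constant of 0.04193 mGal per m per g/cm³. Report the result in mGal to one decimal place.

238.8

Bouguer slab correction = 0.04193 × 2.28 × 2498.0 = 238.8 mGal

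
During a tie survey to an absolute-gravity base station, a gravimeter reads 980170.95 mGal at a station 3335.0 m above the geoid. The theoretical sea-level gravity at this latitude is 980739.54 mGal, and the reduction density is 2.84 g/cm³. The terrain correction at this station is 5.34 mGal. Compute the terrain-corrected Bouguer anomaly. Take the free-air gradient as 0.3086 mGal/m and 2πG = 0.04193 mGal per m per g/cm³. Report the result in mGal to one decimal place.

68.8

Free-air correction = 0.3086 × 3335.0 = 1029.18 mGal
Free-air anomaly = 980170.95 − 980739.54 + (1029.18) = 460.59 mGal
Bouguer slab correction = 0.04193 × 2.84 × 3335.0 = 397.14 mGal
Simple Bouguer anomaly = 460.59 − (397.14) = 63.45 mGal
Complete Bouguer anomaly = 63.45 + 5.34 = 68.79 mGal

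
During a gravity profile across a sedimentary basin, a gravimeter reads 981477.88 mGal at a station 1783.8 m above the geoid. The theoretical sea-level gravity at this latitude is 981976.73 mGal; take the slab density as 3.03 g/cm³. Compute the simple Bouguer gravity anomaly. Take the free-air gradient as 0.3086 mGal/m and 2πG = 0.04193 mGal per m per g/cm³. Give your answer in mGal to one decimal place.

Free-air correction = 0.3086 × 1783.8 = 550.48 mGal
Free-air anomaly = 981477.88 − 981976.73 + (550.48) = 51.63 mGal
Bouguer slab correction = 0.04193 × 3.03 × 1783.8 = 226.63 mGal
Simple Bouguer anomaly = 51.63 − (226.63) = -175.00 mGal

-175.0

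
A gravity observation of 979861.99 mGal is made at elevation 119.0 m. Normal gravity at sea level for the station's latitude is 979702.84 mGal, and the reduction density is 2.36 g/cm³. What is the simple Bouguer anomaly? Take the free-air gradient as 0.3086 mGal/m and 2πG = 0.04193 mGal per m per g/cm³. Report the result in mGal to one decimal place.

Free-air correction = 0.3086 × 119.0 = 36.72 mGal
Free-air anomaly = 979861.99 − 979702.84 + (36.72) = 195.87 mGal
Bouguer slab correction = 0.04193 × 2.36 × 119.0 = 11.78 mGal
Simple Bouguer anomaly = 195.87 − (11.78) = 184.09 mGal

184.1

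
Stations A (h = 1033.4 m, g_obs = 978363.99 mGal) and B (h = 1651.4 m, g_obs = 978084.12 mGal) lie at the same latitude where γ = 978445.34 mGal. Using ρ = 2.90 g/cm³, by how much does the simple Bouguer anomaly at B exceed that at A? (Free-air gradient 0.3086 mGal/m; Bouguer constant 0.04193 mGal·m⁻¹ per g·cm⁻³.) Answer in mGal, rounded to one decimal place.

Δg_SB(A) = 978363.99 − 978445.34 + 0.3086×1033.4 − 0.04193×2.90×1033.4 = 111.90 mGal
Δg_SB(B) = 978084.12 − 978445.34 + 0.3086×1651.4 − 0.04193×2.90×1651.4 = -52.40 mGal
Difference = -52.40 − (111.90) = -164.30 mGal

-164.3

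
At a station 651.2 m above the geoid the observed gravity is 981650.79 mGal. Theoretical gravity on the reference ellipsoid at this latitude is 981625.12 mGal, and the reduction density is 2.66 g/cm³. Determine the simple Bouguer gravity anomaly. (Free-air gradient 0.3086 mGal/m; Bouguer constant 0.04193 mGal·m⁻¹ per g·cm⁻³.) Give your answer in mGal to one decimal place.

Free-air correction = 0.3086 × 651.2 = 200.96 mGal
Free-air anomaly = 981650.79 − 981625.12 + (200.96) = 226.63 mGal
Bouguer slab correction = 0.04193 × 2.66 × 651.2 = 72.63 mGal
Simple Bouguer anomaly = 226.63 − (72.63) = 154.00 mGal

154.0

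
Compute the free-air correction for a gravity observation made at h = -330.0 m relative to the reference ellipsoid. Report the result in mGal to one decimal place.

-101.8

Free-air correction = 0.3086 × -330.0 = -101.8 mGal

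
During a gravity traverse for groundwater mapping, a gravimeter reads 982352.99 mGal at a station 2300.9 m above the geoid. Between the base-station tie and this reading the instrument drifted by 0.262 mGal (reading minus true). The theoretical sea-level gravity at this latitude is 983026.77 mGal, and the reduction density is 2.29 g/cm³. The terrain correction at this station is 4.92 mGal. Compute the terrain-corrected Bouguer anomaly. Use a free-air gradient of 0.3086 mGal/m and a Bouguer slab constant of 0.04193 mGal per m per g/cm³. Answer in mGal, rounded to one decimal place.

Drift-corrected reading = 982352.99 − (0.262) = 982352.728 mGal
Free-air correction = 0.3086 × 2300.9 = 710.06 mGal
Free-air anomaly = 982352.728 − 983026.77 + (710.06) = 36.018 mGal
Bouguer slab correction = 0.04193 × 2.29 × 2300.9 = 220.93 mGal
Simple Bouguer anomaly = 36.018 − (220.93) = -184.912 mGal
Complete Bouguer anomaly = -184.912 + 4.92 = -179.992 mGal

-180.0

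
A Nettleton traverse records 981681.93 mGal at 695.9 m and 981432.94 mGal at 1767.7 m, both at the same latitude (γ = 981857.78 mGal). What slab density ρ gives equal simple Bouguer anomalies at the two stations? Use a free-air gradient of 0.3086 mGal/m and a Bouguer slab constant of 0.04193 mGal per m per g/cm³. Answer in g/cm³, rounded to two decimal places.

1.82

Δg_obs = 981432.94 − 981681.93 = -248.99 mGal over Δh = 1767.7 − 695.9 = 1071.8 m
Equal Bouguer anomalies ⇒ Δg_obs + (0.3086 − 0.04193ρ)·Δh = 0
0.3086 − 0.04193ρ = −Δg_obs/Δh = 0.23231
ρ = (0.3086 − 0.23231) / 0.04193 = 1.82 g/cm³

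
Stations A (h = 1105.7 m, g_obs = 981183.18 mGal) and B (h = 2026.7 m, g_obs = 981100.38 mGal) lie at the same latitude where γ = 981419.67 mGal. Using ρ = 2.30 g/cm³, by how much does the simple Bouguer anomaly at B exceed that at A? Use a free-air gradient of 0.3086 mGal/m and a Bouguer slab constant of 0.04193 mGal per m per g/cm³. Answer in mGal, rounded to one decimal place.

Δg_SB(A) = 981183.18 − 981419.67 + 0.3086×1105.7 − 0.04193×2.30×1105.7 = -1.90 mGal
Δg_SB(B) = 981100.38 − 981419.67 + 0.3086×2026.7 − 0.04193×2.30×2026.7 = 110.70 mGal
Difference = 110.70 − (-1.90) = 112.60 mGal

112.6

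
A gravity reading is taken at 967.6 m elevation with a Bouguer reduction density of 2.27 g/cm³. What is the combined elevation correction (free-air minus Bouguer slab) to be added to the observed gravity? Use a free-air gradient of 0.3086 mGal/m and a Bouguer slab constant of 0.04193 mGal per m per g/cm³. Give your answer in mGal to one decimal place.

Combined gradient = 0.3086 − 0.04193 × 2.27 = 0.2134189 mGal/m
Combined elevation correction = 0.2134189 × 967.6 = 206.5 mGal

206.5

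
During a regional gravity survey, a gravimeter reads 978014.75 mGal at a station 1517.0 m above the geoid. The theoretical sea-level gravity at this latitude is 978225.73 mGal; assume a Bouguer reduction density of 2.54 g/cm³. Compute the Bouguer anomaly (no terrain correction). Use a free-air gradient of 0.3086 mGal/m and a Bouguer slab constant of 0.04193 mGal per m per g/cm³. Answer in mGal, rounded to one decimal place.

95.6

Free-air correction = 0.3086 × 1517.0 = 468.15 mGal
Free-air anomaly = 978014.75 − 978225.73 + (468.15) = 257.17 mGal
Bouguer slab correction = 0.04193 × 2.54 × 1517.0 = 161.56 mGal
Simple Bouguer anomaly = 257.17 − (161.56) = 95.61 mGal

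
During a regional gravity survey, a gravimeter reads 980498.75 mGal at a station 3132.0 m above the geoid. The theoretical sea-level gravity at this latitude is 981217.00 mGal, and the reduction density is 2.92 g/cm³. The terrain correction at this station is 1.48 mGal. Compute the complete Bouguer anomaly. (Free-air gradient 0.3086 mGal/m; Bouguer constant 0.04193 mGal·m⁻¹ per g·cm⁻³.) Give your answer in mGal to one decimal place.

Free-air correction = 0.3086 × 3132.0 = 966.54 mGal
Free-air anomaly = 980498.75 − 981217.00 + (966.54) = 248.29 mGal
Bouguer slab correction = 0.04193 × 2.92 × 3132.0 = 383.47 mGal
Simple Bouguer anomaly = 248.29 − (383.47) = -135.18 mGal
Complete Bouguer anomaly = -135.18 + 1.48 = -133.70 mGal

-133.7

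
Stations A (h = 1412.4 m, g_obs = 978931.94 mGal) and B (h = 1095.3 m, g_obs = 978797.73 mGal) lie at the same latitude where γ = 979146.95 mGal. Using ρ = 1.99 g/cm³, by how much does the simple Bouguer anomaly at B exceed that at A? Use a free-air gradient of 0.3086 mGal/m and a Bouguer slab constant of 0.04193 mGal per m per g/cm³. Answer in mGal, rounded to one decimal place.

-205.6

Δg_SB(A) = 978931.94 − 979146.95 + 0.3086×1412.4 − 0.04193×1.99×1412.4 = 103.00 mGal
Δg_SB(B) = 978797.73 − 979146.95 + 0.3086×1095.3 − 0.04193×1.99×1095.3 = -102.60 mGal
Difference = -102.60 − (103.00) = -205.60 mGal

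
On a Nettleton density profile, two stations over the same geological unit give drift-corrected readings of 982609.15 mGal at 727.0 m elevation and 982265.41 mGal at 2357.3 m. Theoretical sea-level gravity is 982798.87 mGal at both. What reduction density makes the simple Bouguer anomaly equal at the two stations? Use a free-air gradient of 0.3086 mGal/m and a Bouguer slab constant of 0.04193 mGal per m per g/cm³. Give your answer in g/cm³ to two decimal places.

2.33

Δg_obs = 982265.41 − 982609.15 = -343.74 mGal over Δh = 2357.3 − 727.0 = 1630.3 m
Equal Bouguer anomalies ⇒ Δg_obs + (0.3086 − 0.04193ρ)·Δh = 0
0.3086 − 0.04193ρ = −Δg_obs/Δh = 0.21084
ρ = (0.3086 − 0.21084) / 0.04193 = 2.33 g/cm³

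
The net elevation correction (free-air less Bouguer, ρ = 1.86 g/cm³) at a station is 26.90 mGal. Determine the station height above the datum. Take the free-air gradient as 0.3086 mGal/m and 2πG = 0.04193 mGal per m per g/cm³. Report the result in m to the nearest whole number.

Combined gradient = 0.3086 − 0.04193 × 1.86 = 0.2306102 mGal/m
h = 26.90 / 0.2306102 = 116.65 m

117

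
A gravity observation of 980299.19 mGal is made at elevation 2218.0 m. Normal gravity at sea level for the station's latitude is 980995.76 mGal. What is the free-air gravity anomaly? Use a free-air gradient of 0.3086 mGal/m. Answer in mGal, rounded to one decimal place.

-12.1

Free-air correction = 0.3086 × 2218.0 = 684.47 mGal
Free-air anomaly = 980299.19 − 980995.76 + (684.47) = -12.10 mGal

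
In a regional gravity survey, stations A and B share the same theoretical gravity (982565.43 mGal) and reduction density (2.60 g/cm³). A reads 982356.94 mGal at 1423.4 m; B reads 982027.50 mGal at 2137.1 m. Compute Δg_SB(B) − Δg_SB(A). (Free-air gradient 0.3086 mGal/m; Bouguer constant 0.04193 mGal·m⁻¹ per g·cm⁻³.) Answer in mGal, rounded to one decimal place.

-187.0

Δg_SB(A) = 982356.94 − 982565.43 + 0.3086×1423.4 − 0.04193×2.60×1423.4 = 75.60 mGal
Δg_SB(B) = 982027.50 − 982565.43 + 0.3086×2137.1 − 0.04193×2.60×2137.1 = -111.40 mGal
Difference = -111.40 − (75.60) = -187.00 mGal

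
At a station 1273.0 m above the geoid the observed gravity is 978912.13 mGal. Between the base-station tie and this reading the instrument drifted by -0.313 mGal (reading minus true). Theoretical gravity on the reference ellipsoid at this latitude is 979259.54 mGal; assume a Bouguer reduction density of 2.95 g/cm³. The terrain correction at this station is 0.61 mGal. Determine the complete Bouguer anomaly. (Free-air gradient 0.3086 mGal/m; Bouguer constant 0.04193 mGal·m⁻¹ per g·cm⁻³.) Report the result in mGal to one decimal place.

-111.1

Drift-corrected reading = 978912.13 − (-0.313) = 978912.443 mGal
Free-air correction = 0.3086 × 1273.0 = 392.85 mGal
Free-air anomaly = 978912.443 − 979259.54 + (392.85) = 45.753 mGal
Bouguer slab correction = 0.04193 × 2.95 × 1273.0 = 157.46 mGal
Simple Bouguer anomaly = 45.753 − (157.46) = -111.707 mGal
Complete Bouguer anomaly = -111.707 + 0.61 = -111.097 mGal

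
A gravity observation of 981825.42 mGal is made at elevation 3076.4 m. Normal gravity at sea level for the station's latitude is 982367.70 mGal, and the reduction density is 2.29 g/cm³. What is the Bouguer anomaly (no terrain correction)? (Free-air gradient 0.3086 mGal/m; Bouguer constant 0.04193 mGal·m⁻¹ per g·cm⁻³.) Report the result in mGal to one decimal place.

Free-air correction = 0.3086 × 3076.4 = 949.38 mGal
Free-air anomaly = 981825.42 − 982367.70 + (949.38) = 407.10 mGal
Bouguer slab correction = 0.04193 × 2.29 × 3076.4 = 295.40 mGal
Simple Bouguer anomaly = 407.10 − (295.40) = 111.70 mGal

111.7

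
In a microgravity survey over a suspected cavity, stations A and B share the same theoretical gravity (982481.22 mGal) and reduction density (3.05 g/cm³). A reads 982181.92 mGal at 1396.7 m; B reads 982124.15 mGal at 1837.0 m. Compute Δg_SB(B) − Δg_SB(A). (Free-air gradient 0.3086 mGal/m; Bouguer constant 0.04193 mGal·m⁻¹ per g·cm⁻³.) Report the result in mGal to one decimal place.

Δg_SB(A) = 982181.92 − 982481.22 + 0.3086×1396.7 − 0.04193×3.05×1396.7 = -46.90 mGal
Δg_SB(B) = 982124.15 − 982481.22 + 0.3086×1837.0 − 0.04193×3.05×1837.0 = -25.10 mGal
Difference = -25.10 − (-46.90) = 21.80 mGal

21.8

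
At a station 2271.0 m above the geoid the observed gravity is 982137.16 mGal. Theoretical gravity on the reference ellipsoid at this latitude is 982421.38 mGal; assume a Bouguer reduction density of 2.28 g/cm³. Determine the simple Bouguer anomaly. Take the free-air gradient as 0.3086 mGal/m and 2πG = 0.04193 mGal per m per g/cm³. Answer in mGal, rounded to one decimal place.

199.5

Free-air correction = 0.3086 × 2271.0 = 700.83 mGal
Free-air anomaly = 982137.16 − 982421.38 + (700.83) = 416.61 mGal
Bouguer slab correction = 0.04193 × 2.28 × 2271.0 = 217.11 mGal
Simple Bouguer anomaly = 416.61 − (217.11) = 199.50 mGal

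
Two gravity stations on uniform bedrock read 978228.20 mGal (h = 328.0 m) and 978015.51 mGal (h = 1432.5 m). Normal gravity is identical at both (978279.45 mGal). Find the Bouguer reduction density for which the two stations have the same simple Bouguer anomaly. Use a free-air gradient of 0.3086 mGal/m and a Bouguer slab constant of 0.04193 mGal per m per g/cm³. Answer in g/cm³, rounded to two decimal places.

2.77

Δg_obs = 978015.51 − 978228.20 = -212.69 mGal over Δh = 1432.5 − 328.0 = 1104.5 m
Equal Bouguer anomalies ⇒ Δg_obs + (0.3086 − 0.04193ρ)·Δh = 0
0.3086 − 0.04193ρ = −Δg_obs/Δh = 0.19257
ρ = (0.3086 − 0.19257) / 0.04193 = 2.77 g/cm³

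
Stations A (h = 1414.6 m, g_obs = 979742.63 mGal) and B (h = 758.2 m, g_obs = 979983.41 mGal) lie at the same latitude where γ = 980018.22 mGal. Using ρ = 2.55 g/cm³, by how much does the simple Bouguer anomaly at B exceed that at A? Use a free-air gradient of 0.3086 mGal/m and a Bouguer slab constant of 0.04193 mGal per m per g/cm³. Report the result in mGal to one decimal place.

Δg_SB(A) = 979742.63 − 980018.22 + 0.3086×1414.6 − 0.04193×2.55×1414.6 = 9.70 mGal
Δg_SB(B) = 979983.41 − 980018.22 + 0.3086×758.2 − 0.04193×2.55×758.2 = 118.10 mGal
Difference = 118.10 − (9.70) = 108.40 mGal

108.4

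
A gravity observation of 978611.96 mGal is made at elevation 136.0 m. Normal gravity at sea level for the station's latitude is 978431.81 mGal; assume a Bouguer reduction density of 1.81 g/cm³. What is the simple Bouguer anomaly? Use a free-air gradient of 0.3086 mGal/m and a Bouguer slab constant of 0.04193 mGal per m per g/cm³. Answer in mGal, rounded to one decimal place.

211.8

Free-air correction = 0.3086 × 136.0 = 41.97 mGal
Free-air anomaly = 978611.96 − 978431.81 + (41.97) = 222.12 mGal
Bouguer slab correction = 0.04193 × 1.81 × 136.0 = 10.32 mGal
Simple Bouguer anomaly = 222.12 − (10.32) = 211.80 mGal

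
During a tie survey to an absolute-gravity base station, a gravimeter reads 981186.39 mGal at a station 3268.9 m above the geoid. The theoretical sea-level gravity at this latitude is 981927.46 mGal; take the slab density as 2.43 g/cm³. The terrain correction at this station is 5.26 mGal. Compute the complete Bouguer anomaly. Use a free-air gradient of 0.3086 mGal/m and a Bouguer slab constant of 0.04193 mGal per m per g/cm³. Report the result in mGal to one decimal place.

-60.1

Free-air correction = 0.3086 × 3268.9 = 1008.78 mGal
Free-air anomaly = 981186.39 − 981927.46 + (1008.78) = 267.71 mGal
Bouguer slab correction = 0.04193 × 2.43 × 3268.9 = 333.07 mGal
Simple Bouguer anomaly = 267.71 − (333.07) = -65.36 mGal
Complete Bouguer anomaly = -65.36 + 5.26 = -60.10 mGal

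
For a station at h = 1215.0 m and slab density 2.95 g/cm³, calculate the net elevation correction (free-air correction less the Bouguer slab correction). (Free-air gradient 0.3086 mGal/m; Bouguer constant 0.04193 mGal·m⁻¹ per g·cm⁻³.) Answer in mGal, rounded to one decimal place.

224.7

Combined gradient = 0.3086 − 0.04193 × 2.95 = 0.1849065 mGal/m
Combined elevation correction = 0.1849065 × 1215.0 = 224.7 mGal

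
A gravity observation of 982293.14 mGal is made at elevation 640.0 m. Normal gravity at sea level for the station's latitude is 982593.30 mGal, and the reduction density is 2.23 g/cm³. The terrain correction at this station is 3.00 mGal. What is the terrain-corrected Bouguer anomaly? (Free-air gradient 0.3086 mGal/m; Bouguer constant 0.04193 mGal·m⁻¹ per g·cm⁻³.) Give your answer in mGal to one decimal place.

Free-air correction = 0.3086 × 640.0 = 197.50 mGal
Free-air anomaly = 982293.14 − 982593.30 + (197.50) = -102.66 mGal
Bouguer slab correction = 0.04193 × 2.23 × 640.0 = 59.84 mGal
Simple Bouguer anomaly = -102.66 − (59.84) = -162.50 mGal
Complete Bouguer anomaly = -162.50 + 3.00 = -159.50 mGal

-159.5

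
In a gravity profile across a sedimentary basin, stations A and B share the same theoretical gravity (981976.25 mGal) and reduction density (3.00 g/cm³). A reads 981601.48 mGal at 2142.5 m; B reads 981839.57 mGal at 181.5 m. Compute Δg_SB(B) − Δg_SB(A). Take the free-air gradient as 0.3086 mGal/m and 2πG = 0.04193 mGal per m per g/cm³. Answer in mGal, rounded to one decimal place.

Δg_SB(A) = 981601.48 − 981976.25 + 0.3086×2142.5 − 0.04193×3.00×2142.5 = 16.90 mGal
Δg_SB(B) = 981839.57 − 981976.25 + 0.3086×181.5 − 0.04193×3.00×181.5 = -103.50 mGal
Difference = -103.50 − (16.90) = -120.40 mGal

-120.4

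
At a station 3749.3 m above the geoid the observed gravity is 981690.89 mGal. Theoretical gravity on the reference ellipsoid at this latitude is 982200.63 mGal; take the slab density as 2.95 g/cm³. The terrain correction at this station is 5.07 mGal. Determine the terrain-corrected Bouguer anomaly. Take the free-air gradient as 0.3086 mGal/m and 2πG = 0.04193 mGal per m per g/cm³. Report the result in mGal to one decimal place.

Free-air correction = 0.3086 × 3749.3 = 1157.03 mGal
Free-air anomaly = 981690.89 − 982200.63 + (1157.03) = 647.29 mGal
Bouguer slab correction = 0.04193 × 2.95 × 3749.3 = 463.76 mGal
Simple Bouguer anomaly = 647.29 − (463.76) = 183.53 mGal
Complete Bouguer anomaly = 183.53 + 5.07 = 188.60 mGal

188.6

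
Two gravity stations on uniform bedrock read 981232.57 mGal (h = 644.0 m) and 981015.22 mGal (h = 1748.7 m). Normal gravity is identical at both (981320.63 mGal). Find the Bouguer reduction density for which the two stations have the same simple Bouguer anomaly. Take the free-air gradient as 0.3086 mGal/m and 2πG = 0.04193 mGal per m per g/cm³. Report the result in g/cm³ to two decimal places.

Δg_obs = 981015.22 − 981232.57 = -217.35 mGal over Δh = 1748.7 − 644.0 = 1104.7 m
Equal Bouguer anomalies ⇒ Δg_obs + (0.3086 − 0.04193ρ)·Δh = 0
0.3086 − 0.04193ρ = −Δg_obs/Δh = 0.19675
ρ = (0.3086 − 0.19675) / 0.04193 = 2.67 g/cm³

2.67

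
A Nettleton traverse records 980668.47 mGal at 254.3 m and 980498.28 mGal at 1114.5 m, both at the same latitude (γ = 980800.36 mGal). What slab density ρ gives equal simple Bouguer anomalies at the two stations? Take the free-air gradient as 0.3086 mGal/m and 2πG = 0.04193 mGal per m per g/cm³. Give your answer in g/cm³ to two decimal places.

Δg_obs = 980498.28 − 980668.47 = -170.19 mGal over Δh = 1114.5 − 254.3 = 860.2 m
Equal Bouguer anomalies ⇒ Δg_obs + (0.3086 − 0.04193ρ)·Δh = 0
0.3086 − 0.04193ρ = −Δg_obs/Δh = 0.19785
ρ = (0.3086 − 0.19785) / 0.04193 = 2.64 g/cm³

2.64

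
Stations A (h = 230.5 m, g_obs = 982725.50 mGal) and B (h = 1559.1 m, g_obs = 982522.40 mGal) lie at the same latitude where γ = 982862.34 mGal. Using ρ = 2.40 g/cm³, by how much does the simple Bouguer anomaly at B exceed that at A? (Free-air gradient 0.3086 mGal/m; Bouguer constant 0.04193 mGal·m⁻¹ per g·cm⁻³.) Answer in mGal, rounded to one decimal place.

73.2

Δg_SB(A) = 982725.50 − 982862.34 + 0.3086×230.5 − 0.04193×2.40×230.5 = -88.90 mGal
Δg_SB(B) = 982522.40 − 982862.34 + 0.3086×1559.1 − 0.04193×2.40×1559.1 = -15.70 mGal
Difference = -15.70 − (-88.90) = 73.20 mGal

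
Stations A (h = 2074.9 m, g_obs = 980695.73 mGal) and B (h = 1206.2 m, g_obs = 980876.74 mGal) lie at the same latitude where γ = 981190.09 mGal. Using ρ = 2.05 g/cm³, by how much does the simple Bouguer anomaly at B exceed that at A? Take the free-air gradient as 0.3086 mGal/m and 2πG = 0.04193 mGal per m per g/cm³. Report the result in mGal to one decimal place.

Δg_SB(A) = 980695.73 − 981190.09 + 0.3086×2074.9 − 0.04193×2.05×2074.9 = -32.40 mGal
Δg_SB(B) = 980876.74 − 981190.09 + 0.3086×1206.2 − 0.04193×2.05×1206.2 = -44.80 mGal
Difference = -44.80 − (-32.40) = -12.40 mGal

-12.4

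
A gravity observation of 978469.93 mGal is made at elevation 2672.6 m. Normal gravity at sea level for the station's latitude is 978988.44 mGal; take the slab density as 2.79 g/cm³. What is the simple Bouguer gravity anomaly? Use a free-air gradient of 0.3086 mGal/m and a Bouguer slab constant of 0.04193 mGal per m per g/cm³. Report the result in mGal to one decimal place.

-6.4

Free-air correction = 0.3086 × 2672.6 = 824.76 mGal
Free-air anomaly = 978469.93 − 978988.44 + (824.76) = 306.25 mGal
Bouguer slab correction = 0.04193 × 2.79 × 2672.6 = 312.65 mGal
Simple Bouguer anomaly = 306.25 − (312.65) = -6.40 mGal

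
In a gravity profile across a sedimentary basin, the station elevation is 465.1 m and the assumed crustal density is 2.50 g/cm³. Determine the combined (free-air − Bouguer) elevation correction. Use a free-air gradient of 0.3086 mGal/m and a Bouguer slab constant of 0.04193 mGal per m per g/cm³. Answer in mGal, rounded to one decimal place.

Combined gradient = 0.3086 − 0.04193 × 2.50 = 0.2037750 mGal/m
Combined elevation correction = 0.2037750 × 465.1 = 94.8 mGal

94.8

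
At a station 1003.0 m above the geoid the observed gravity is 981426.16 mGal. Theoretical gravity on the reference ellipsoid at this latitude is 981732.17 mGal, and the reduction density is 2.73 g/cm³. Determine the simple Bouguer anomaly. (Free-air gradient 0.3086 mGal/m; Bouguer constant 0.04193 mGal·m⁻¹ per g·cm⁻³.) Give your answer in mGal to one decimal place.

-111.3

Free-air correction = 0.3086 × 1003.0 = 309.53 mGal
Free-air anomaly = 981426.16 − 981732.17 + (309.53) = 3.52 mGal
Bouguer slab correction = 0.04193 × 2.73 × 1003.0 = 114.81 mGal
Simple Bouguer anomaly = 3.52 − (114.81) = -111.29 mGal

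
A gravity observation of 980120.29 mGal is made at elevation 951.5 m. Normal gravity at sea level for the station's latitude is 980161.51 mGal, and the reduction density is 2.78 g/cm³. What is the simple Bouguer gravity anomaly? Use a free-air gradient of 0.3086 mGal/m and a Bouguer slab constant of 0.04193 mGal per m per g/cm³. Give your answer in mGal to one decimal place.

141.5

Free-air correction = 0.3086 × 951.5 = 293.63 mGal
Free-air anomaly = 980120.29 − 980161.51 + (293.63) = 252.41 mGal
Bouguer slab correction = 0.04193 × 2.78 × 951.5 = 110.91 mGal
Simple Bouguer anomaly = 252.41 − (110.91) = 141.50 mGal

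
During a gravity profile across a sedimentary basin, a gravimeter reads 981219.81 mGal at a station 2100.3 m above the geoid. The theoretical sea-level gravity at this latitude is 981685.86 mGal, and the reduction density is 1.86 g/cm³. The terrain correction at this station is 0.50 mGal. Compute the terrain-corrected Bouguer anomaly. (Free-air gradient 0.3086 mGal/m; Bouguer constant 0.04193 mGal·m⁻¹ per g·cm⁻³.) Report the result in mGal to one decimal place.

Free-air correction = 0.3086 × 2100.3 = 648.15 mGal
Free-air anomaly = 981219.81 − 981685.86 + (648.15) = 182.10 mGal
Bouguer slab correction = 0.04193 × 1.86 × 2100.3 = 163.80 mGal
Simple Bouguer anomaly = 182.10 − (163.80) = 18.30 mGal
Complete Bouguer anomaly = 18.30 + 0.50 = 18.80 mGal

18.8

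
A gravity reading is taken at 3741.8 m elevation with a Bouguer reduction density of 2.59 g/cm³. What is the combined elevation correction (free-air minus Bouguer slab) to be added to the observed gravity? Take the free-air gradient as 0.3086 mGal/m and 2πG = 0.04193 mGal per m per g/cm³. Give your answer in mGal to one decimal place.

Combined gradient = 0.3086 − 0.04193 × 2.59 = 0.2000013 mGal/m
Combined elevation correction = 0.2000013 × 3741.8 = 748.4 mGal

748.4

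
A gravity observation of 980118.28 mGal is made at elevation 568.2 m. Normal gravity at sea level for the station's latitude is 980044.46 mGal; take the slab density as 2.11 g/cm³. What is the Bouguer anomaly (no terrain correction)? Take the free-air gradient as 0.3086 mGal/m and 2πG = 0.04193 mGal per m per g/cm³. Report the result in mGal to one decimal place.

Free-air correction = 0.3086 × 568.2 = 175.35 mGal
Free-air anomaly = 980118.28 − 980044.46 + (175.35) = 249.17 mGal
Bouguer slab correction = 0.04193 × 2.11 × 568.2 = 50.27 mGal
Simple Bouguer anomaly = 249.17 − (50.27) = 198.90 mGal

198.9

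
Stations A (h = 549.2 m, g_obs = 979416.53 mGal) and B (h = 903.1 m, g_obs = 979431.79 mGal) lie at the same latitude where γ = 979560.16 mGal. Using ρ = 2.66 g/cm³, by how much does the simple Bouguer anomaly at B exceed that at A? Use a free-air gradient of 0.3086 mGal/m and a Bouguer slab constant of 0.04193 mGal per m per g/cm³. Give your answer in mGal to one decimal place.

85.0

Δg_SB(A) = 979416.53 − 979560.16 + 0.3086×549.2 − 0.04193×2.66×549.2 = -35.40 mGal
Δg_SB(B) = 979431.79 − 979560.16 + 0.3086×903.1 − 0.04193×2.66×903.1 = 49.60 mGal
Difference = 49.60 − (-35.40) = 85.00 mGal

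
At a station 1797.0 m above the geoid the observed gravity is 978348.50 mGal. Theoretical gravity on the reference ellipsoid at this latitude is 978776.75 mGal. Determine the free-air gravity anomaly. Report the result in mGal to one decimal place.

126.3

Free-air correction = 0.3086 × 1797.0 = 554.55 mGal
Free-air anomaly = 978348.50 − 978776.75 + (554.55) = 126.30 mGal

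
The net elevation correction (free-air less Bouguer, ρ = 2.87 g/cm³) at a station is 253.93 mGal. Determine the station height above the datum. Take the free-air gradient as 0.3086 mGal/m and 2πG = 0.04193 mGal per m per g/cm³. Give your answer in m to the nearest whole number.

Combined gradient = 0.3086 − 0.04193 × 2.87 = 0.1882609 mGal/m
h = 253.93 / 0.1882609 = 1348.82 m

1349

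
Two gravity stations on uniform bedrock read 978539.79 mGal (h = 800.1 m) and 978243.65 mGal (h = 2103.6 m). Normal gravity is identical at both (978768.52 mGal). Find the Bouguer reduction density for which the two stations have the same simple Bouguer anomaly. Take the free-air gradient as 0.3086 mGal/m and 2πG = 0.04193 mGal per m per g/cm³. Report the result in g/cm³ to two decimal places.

1.94

Δg_obs = 978243.65 − 978539.79 = -296.14 mGal over Δh = 2103.6 − 800.1 = 1303.5 m
Equal Bouguer anomalies ⇒ Δg_obs + (0.3086 − 0.04193ρ)·Δh = 0
0.3086 − 0.04193ρ = −Δg_obs/Δh = 0.22719
ρ = (0.3086 − 0.22719) / 0.04193 = 1.94 g/cm³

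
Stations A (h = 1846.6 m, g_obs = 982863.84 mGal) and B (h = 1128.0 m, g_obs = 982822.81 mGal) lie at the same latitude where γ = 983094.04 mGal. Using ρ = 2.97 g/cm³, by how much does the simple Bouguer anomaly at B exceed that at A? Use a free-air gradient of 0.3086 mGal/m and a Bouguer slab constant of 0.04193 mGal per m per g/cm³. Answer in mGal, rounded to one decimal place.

-173.3

Δg_SB(A) = 982863.84 − 983094.04 + 0.3086×1846.6 − 0.04193×2.97×1846.6 = 109.70 mGal
Δg_SB(B) = 982822.81 − 983094.04 + 0.3086×1128.0 − 0.04193×2.97×1128.0 = -63.60 mGal
Difference = -63.60 − (109.70) = -173.30 mGal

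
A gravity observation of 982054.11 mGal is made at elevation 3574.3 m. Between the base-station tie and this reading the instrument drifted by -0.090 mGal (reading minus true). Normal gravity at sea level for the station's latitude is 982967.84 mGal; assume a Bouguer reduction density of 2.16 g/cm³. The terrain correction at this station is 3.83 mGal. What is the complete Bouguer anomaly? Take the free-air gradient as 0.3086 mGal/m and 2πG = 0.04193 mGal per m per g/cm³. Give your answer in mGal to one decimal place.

Drift-corrected reading = 982054.11 − (-0.090) = 982054.200 mGal
Free-air correction = 0.3086 × 3574.3 = 1103.03 mGal
Free-air anomaly = 982054.200 − 982967.84 + (1103.03) = 189.390 mGal
Bouguer slab correction = 0.04193 × 2.16 × 3574.3 = 323.72 mGal
Simple Bouguer anomaly = 189.390 − (323.72) = -134.330 mGal
Complete Bouguer anomaly = -134.330 + 3.83 = -130.500 mGal

-130.5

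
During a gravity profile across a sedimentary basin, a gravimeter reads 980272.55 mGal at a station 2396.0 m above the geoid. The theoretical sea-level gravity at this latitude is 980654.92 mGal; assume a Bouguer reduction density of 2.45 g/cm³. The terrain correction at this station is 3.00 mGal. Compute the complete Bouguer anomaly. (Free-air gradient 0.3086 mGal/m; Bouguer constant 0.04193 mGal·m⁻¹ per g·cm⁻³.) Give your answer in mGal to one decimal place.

113.9

Free-air correction = 0.3086 × 2396.0 = 739.41 mGal
Free-air anomaly = 980272.55 − 980654.92 + (739.41) = 357.04 mGal
Bouguer slab correction = 0.04193 × 2.45 × 2396.0 = 246.14 mGal
Simple Bouguer anomaly = 357.04 − (246.14) = 110.90 mGal
Complete Bouguer anomaly = 110.90 + 3.00 = 113.90 mGal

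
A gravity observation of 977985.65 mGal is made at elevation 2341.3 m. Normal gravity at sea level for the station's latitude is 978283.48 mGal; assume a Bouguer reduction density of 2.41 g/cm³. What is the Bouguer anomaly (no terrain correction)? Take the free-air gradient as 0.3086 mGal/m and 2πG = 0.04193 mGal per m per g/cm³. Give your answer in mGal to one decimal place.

188.1

Free-air correction = 0.3086 × 2341.3 = 722.53 mGal
Free-air anomaly = 977985.65 − 978283.48 + (722.53) = 424.70 mGal
Bouguer slab correction = 0.04193 × 2.41 × 2341.3 = 236.59 mGal
Simple Bouguer anomaly = 424.70 − (236.59) = 188.11 mGal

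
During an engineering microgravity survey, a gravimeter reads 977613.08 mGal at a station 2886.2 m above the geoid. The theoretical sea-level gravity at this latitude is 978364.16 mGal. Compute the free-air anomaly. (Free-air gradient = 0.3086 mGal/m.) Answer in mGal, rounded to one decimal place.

139.6

Free-air correction = 0.3086 × 2886.2 = 890.68 mGal
Free-air anomaly = 977613.08 − 978364.16 + (890.68) = 139.60 mGal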